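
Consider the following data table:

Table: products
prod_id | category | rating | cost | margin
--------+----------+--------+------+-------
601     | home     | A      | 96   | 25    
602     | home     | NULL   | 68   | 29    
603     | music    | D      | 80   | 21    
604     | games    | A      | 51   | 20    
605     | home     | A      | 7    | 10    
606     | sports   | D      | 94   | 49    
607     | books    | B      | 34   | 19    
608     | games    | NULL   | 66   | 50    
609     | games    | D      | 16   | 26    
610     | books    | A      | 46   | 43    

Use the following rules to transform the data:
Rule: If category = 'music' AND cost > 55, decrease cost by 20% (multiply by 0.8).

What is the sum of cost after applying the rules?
542.0

Step 1: Find records where category = 'music' AND cost > 55
Step 2: 1 records match, summing to 80
Step 3: After multiplier: 80 × 0.8 = 64.0
Step 4: Unaffected records sum: 478
Step 5: Final sum = 64.0 + 478 = 542.0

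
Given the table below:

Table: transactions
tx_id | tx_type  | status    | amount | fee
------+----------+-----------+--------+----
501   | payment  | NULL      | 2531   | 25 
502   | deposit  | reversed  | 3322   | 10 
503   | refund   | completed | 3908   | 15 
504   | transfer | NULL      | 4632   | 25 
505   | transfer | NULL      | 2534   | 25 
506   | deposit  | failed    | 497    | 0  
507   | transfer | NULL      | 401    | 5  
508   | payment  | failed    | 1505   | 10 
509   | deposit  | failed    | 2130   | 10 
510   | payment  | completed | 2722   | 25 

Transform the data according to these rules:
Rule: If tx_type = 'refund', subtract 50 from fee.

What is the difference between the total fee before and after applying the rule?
50

Step 1: Original sum of fee = 150
Step 2: 1 records have tx_type = 'refund'
Step 3: Each affected record changes by -50
Step 4: Total change = 1 × -50 = -50
Step 5: New sum = 150 + -50 = 100
Step 6: Difference = |100 - 150| = 50
        (Sum decreased by 50)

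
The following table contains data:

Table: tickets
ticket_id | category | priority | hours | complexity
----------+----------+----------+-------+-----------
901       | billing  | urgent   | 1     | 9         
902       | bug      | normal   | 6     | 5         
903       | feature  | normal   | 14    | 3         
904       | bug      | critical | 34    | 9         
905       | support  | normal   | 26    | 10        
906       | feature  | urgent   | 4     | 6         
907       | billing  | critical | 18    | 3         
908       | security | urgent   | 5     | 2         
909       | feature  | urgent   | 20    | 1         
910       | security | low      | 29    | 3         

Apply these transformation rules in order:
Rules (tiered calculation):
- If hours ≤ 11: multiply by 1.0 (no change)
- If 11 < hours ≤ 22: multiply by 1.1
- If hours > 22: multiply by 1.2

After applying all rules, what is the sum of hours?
180.0

Step 1: Tier 1 (hours ≤ 11): 4 records, sum = 16 × 1.0 = 16.0
Step 2: Tier 2 (11 < hours ≤ 22): 3 records, sum = 52 × 1.1 = 57.2
Step 3: Tier 3 (hours > 22): 3 records, sum = 89 × 1.2 = 106.8
Step 4: Final sum = 16.0 + 57.2 + 106.8 = 180.0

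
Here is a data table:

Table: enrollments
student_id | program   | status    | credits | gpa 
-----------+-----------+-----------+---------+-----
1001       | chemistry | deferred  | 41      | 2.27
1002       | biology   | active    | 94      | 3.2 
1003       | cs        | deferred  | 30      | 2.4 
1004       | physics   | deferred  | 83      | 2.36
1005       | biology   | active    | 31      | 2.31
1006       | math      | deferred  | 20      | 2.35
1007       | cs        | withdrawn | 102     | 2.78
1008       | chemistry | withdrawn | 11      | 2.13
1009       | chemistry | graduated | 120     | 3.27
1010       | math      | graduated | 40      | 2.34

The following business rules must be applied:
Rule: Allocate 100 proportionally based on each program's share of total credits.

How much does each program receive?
biology: 21.85, chemistry: 30.07, cs: 23.08, math: 10.49, physics: 14.51

Step 1: Calculate total credits = 572
Step 2: Calculate each program's proportion:
  biology: 125/572 = 21.85% → 21.85
  chemistry: 172/572 = 30.07% → 30.07
  cs: 132/572 = 23.08% → 23.08
  math: 60/572 = 10.49% → 10.49
  physics: 83/572 = 14.51% → 14.51
Step 3: Verify: sum of allocations ≈ 100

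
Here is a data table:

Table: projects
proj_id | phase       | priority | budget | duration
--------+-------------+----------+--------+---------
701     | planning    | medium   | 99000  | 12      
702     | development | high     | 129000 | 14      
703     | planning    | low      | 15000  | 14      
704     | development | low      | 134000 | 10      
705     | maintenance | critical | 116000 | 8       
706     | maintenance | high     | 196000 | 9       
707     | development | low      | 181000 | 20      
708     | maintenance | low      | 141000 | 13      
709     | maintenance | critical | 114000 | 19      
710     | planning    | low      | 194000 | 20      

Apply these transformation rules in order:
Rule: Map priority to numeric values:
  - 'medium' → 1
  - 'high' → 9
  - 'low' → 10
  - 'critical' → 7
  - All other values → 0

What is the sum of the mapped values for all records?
83

Step 1: Apply mapping to each record
Step 2: Count by status:
  'medium': 1 records × 1 = 1
  'high': 2 records × 9 = 18
  'low': 5 records × 10 = 50
  'critical': 2 records × 7 = 14
Step 3: Sum all mapped values = 83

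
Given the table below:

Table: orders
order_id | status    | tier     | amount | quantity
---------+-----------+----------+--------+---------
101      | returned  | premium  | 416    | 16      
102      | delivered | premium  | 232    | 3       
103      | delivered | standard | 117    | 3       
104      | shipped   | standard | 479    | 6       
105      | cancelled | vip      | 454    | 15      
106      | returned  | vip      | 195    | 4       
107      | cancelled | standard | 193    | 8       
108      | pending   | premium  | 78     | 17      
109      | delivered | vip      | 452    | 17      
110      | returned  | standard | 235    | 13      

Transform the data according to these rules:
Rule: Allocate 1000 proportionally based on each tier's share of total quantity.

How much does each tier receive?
premium: 352.94, standard: 294.12, vip: 352.94

Step 1: Calculate total quantity = 102
Step 2: Calculate each tier's proportion:
  premium: 36/102 = 35.29% → 352.94
  standard: 30/102 = 29.41% → 294.12
  vip: 36/102 = 35.29% → 352.94
Step 3: Verify: sum of allocations ≈ 1000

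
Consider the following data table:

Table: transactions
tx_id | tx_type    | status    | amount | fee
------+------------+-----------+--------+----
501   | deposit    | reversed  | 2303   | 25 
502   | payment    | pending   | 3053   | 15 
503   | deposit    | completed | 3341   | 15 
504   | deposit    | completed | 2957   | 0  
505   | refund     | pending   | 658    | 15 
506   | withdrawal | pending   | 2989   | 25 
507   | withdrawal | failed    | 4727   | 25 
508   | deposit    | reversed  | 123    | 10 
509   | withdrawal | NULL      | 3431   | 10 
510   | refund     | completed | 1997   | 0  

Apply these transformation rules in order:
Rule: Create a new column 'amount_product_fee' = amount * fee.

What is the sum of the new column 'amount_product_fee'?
391795

Step 1: For each record, compute amount * fee
Example calculations:
  2303 * 25 = 57575
  3053 * 15 = 45795
  3341 * 15 = 50115
  ...
Step 2: Sum all derived values
Step 3: Total = 391795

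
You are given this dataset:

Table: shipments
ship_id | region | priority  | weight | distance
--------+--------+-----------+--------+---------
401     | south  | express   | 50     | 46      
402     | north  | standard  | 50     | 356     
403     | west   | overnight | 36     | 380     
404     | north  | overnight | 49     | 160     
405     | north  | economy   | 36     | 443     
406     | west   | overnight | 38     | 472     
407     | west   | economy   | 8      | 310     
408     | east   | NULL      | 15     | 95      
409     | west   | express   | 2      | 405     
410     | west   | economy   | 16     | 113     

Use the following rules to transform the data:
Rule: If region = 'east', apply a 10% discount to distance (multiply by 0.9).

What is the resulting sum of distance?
2770.5

Step 1: Records with region = 'east' have total distance = 95
Step 2: Apply multiplier: 95 × 0.9 = 85.5
Step 3: Other records total: 2685
Step 4: Final sum = 85.5 + 2685 = 2770.5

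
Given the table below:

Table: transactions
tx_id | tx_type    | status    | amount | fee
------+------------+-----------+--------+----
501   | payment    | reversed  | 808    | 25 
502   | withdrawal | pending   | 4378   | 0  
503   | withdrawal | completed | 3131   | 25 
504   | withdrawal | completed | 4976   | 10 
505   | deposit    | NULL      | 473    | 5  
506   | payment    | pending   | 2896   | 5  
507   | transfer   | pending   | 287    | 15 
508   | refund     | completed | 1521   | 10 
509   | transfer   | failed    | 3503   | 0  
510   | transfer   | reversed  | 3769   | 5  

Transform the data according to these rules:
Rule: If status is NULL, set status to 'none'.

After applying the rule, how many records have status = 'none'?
1

Step 1: Count records where status IS NULL
Step 2: Found 1 records with NULL status
Step 3: These records will have status set to 'none'
Step 4: Records already having status = 'none': 0
Step 5: Answer: 1 + 0 = 1 records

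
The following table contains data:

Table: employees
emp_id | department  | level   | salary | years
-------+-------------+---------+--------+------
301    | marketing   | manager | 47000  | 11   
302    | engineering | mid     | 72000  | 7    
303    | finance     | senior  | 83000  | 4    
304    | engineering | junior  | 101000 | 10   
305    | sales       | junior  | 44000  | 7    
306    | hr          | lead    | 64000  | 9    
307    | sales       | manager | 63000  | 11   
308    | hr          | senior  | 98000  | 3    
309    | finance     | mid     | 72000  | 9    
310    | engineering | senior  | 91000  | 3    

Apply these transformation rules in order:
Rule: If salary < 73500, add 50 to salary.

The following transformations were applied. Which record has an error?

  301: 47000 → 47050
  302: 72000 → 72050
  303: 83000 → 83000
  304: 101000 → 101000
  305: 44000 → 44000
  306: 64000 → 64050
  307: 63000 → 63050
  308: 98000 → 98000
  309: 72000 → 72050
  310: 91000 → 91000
Record 305 has an error. The correct transformed value should be 44050, not 44000.

Step 1: Check each record against the rule
Step 2: Record 305 has salary = 44000
Step 3: Since 44000 < 73500, the bonus should have been applied
Step 4: Correct value = 44050, but claimed value = 44000
Conclusion: Record 305 has the error.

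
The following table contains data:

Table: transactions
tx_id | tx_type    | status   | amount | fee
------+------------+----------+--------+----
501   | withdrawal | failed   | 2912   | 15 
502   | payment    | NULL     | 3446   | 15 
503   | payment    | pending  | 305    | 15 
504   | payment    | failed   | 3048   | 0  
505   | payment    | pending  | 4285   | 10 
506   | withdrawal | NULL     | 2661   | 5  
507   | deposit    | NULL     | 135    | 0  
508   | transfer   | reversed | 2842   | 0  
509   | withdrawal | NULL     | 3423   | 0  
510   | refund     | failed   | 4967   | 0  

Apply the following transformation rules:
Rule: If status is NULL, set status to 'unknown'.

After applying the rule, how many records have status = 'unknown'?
4

Step 1: Count records where status IS NULL
Step 2: Found 4 records with NULL status
Step 3: These records will have status set to 'unknown'
Step 4: Records already having status = 'unknown': 0
Step 5: Answer: 4 + 0 = 4 records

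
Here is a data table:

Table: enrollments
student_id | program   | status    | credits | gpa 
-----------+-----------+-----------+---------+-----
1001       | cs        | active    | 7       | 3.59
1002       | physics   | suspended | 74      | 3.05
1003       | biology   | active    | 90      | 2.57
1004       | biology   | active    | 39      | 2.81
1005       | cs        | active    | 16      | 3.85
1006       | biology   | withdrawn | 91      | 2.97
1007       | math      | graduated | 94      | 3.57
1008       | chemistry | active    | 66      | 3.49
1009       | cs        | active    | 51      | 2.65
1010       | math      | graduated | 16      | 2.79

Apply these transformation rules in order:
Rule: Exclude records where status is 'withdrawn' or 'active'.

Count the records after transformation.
3

Step 1: Count records to exclude
  - 1 (withdrawn) + 6 (active) = 7 records
Step 2: Total records: 10
Step 3: Remaining = 10 - 7 = 3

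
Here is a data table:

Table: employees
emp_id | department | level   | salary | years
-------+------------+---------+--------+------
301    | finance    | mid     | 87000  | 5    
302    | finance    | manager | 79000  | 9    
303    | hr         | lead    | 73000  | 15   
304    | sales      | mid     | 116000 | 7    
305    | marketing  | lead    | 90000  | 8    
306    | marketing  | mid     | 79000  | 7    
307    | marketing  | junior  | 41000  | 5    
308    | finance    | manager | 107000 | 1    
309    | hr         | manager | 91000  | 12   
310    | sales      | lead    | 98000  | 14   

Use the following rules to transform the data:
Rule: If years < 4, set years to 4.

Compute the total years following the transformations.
86

Step 1: 1 records have years < 4
Step 2: These records originally summed to 1
Step 3: After setting to minimum: 1 × 4 = 4
Step 4: Unaffected records sum: 82
Step 5: Final sum = 4 + 82 = 86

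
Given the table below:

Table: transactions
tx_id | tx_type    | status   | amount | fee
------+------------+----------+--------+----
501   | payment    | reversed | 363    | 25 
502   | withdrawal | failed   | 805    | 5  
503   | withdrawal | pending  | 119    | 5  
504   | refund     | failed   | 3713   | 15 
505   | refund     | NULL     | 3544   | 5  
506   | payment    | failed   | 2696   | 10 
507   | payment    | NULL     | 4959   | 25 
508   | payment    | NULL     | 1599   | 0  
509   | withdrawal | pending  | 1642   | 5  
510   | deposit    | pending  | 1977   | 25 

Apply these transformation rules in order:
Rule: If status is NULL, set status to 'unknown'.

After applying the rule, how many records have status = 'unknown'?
3

Step 1: Count records where status IS NULL
Step 2: Found 3 records with NULL status
Step 3: These records will have status set to 'unknown'
Step 4: Records already having status = 'unknown': 0
Step 5: Answer: 3 + 0 = 3 records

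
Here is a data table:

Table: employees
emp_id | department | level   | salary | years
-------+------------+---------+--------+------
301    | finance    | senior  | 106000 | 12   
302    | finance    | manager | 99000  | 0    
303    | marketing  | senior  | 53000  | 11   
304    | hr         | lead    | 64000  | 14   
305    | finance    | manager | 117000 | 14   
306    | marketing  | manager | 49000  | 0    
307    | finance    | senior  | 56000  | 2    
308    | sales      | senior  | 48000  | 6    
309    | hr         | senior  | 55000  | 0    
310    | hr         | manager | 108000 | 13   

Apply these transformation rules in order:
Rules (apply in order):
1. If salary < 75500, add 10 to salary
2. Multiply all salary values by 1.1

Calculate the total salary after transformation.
830566.0

Step 1: Apply Rule 1 - Add 10 to records with salary < 75500
  - 6 records affected: 325000 + (6 × 10) = 325060
  - Unaffected records: 430000
  - Sum after Rule 1: 755060
Step 2: Apply Rule 2 - Multiply all by 1.1
  - 755060 × 1.1 = 830566.0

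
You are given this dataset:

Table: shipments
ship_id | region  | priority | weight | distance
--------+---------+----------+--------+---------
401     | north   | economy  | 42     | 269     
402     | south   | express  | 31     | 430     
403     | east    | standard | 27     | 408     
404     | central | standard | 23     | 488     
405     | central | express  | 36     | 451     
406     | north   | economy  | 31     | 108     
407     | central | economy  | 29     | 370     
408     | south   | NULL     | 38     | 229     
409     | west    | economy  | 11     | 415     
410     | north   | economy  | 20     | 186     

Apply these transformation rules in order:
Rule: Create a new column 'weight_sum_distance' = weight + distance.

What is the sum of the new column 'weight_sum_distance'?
3642

Step 1: For each record, compute weight + distance
Example calculations:
  42 + 269 = 311
  31 + 430 = 461
  27 + 408 = 435
  ...
Step 2: Sum all derived values
Step 3: Total = 3642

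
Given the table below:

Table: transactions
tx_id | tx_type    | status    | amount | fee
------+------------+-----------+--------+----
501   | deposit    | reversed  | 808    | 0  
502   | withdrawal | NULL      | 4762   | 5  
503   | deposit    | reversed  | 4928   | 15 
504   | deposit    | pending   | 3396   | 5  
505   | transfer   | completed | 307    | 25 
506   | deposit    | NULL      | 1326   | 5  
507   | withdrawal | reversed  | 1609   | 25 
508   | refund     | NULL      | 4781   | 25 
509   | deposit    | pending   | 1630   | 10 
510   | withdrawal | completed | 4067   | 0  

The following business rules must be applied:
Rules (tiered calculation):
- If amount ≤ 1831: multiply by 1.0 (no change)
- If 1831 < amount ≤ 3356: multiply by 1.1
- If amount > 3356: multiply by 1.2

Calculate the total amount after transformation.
32000.8

Step 1: Tier 1 (amount ≤ 1831): 5 records, sum = 5680 × 1.0 = 5680.0
Step 2: Tier 2 (1831 < amount ≤ 3356): 0 records, sum = 0 × 1.1 = 0.0
Step 3: Tier 3 (amount > 3356): 5 records, sum = 21934 × 1.2 = 26320.8
Step 4: Final sum = 5680.0 + 0.0 + 26320.8 = 32000.8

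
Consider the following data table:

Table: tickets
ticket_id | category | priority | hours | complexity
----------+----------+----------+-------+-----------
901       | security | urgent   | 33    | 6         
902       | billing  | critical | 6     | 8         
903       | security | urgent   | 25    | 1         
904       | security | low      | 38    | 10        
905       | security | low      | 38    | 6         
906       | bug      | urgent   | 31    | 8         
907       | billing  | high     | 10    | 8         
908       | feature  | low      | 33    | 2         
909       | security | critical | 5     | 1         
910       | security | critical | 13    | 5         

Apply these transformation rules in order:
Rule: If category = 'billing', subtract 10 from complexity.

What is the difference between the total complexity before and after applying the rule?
20

Step 1: Original sum of complexity = 55
Step 2: 2 records have category = 'billing'
Step 3: Each affected record changes by -10
Step 4: Total change = 2 × -10 = -20
Step 5: New sum = 55 + -20 = 35
Step 6: Difference = |35 - 55| = 20
        (Sum decreased by 20)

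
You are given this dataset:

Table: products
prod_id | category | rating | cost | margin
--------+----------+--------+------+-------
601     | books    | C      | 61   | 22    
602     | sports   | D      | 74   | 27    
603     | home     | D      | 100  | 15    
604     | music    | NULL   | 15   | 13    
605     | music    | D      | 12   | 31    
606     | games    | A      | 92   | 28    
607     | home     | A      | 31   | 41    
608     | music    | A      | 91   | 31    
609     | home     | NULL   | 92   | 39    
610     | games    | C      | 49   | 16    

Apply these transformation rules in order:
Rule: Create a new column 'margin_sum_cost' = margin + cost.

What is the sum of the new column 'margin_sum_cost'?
880

Step 1: For each record, compute margin + cost
Example calculations:
  22 + 61 = 83
  27 + 74 = 101
  15 + 100 = 115
  ...
Step 2: Sum all derived values
Step 3: Total = 880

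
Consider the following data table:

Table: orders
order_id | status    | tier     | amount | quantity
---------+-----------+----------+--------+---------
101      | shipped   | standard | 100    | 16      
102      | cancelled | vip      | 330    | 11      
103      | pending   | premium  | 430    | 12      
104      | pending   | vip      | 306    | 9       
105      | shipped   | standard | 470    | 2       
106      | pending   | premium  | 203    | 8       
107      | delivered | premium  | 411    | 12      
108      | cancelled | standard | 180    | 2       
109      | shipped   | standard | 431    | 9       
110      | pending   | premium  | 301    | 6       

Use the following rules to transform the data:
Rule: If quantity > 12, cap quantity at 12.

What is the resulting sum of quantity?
83

Step 1: 1 records have quantity > 12
Step 2: These records originally summed to 16
Step 3: After capping: 1 × 12 = 12
Step 4: Unaffected records sum: 71
Step 5: Final sum = 12 + 71 = 83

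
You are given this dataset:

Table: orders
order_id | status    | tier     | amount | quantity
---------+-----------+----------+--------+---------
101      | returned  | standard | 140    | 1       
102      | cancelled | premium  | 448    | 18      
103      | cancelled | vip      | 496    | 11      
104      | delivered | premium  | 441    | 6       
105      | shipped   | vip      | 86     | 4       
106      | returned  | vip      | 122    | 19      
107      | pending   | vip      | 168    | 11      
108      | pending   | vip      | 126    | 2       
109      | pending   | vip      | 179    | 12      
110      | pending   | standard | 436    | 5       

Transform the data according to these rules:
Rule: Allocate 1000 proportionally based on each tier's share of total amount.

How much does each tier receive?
premium: 336.49, standard: 218.02, vip: 445.5

Step 1: Calculate total amount = 2642
Step 2: Calculate each tier's proportion:
  premium: 889/2642 = 33.65% → 336.49
  standard: 576/2642 = 21.80% → 218.02
  vip: 1177/2642 = 44.55% → 445.5
Step 3: Verify: sum of allocations ≈ 1000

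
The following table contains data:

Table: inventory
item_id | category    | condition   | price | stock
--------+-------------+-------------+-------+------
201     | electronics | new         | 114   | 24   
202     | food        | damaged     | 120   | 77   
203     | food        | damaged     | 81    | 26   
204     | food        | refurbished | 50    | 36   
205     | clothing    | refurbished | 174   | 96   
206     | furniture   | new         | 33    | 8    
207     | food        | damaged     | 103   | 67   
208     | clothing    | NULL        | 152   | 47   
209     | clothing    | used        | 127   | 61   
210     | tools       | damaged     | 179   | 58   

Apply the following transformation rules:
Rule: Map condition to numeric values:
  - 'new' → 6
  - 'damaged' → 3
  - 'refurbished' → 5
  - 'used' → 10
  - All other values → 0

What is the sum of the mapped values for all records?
44

Step 1: Apply mapping to each record
Step 2: Count by status:
  'new': 2 records × 6 = 12
  'damaged': 4 records × 3 = 12
  'refurbished': 2 records × 5 = 10
  'used': 1 records × 10 = 10
Step 3: Sum all mapped values = 44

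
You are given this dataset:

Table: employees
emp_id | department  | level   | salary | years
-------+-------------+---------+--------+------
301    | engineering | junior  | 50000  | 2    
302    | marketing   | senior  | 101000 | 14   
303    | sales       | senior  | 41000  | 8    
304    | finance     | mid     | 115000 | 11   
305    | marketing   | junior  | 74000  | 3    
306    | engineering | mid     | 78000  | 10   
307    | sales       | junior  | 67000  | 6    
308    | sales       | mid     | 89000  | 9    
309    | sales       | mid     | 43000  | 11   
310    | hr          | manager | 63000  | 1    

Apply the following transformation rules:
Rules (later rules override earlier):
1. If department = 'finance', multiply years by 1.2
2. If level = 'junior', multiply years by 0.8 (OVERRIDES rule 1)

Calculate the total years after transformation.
75.0

Step 1: Rule 2 takes priority for records with level = 'junior'
  - 3 records: 11 × 0.8 = 8.8
Step 2: Rule 1 applies to remaining records with department = 'finance'
  - 1 records: 11 × 1.2 = 13.2
Step 3: Other records unchanged: 53
Step 4: Final sum = 8.8 + 13.2 + 53 = 75.0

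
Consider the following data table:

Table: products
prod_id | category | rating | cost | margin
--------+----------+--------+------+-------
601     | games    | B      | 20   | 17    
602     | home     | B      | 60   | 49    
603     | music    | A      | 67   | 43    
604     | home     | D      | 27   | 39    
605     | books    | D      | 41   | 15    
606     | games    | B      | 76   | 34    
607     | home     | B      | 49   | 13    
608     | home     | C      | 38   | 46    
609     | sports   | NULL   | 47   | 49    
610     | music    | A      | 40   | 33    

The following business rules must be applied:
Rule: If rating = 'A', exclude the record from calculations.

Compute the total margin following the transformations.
262

Step 1: Identify records where rating = 'A'
Step 2: The excluded records sum to 76
Step 3: Original total margin = 338
Step 4: Remaining total = 338 - 76 = 262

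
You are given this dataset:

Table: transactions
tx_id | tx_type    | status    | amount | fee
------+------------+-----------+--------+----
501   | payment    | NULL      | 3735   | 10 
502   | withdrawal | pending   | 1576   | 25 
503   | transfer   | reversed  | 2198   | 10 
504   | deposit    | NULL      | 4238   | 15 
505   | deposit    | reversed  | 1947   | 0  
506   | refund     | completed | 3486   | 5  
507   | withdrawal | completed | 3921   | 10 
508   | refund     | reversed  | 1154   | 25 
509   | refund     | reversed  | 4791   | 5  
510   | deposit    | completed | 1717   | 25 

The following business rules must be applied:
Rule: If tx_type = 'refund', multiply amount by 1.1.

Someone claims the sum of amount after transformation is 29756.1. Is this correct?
No, the correct result is 29706.1.

Step 1: Calculate the correct sum after transformation
Step 2: Apply multiplier 1.1 to records where tx_type = 'refund'
Step 3: Correct result = 29706.1
Step 4: Claimed result = 29756.1
Step 5: 29706.1 ≠ 29756.1
Conclusion: The claimed result is incorrect. The correct answer is 29706.1.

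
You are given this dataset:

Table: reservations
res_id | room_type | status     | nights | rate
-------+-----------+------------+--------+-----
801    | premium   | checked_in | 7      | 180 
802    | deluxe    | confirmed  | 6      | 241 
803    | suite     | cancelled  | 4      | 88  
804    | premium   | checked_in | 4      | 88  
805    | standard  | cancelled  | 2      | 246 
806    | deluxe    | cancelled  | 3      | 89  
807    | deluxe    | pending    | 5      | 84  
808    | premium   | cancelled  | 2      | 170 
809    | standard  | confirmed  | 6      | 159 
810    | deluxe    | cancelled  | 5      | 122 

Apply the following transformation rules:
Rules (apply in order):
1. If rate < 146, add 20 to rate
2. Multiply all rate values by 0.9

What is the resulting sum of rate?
1410.3

Step 1: Apply Rule 1 - Add 20 to records with rate < 146
  - 5 records affected: 471 + (5 × 20) = 571
  - Unaffected records: 996
  - Sum after Rule 1: 1567
Step 2: Apply Rule 2 - Multiply all by 0.9
  - 1567 × 0.9 = 1410.3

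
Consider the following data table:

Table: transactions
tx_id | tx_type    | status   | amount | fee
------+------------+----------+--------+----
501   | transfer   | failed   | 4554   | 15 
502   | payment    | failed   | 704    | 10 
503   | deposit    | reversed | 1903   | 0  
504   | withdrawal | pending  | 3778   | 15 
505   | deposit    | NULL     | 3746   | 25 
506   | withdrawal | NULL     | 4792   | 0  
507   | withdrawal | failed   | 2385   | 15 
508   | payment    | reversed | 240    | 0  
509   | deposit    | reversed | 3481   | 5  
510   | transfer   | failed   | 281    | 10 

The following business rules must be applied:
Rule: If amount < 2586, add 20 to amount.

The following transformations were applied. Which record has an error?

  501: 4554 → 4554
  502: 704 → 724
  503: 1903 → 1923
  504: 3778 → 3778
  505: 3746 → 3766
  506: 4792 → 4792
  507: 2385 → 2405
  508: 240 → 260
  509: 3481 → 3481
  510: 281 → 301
Record 505 has an error. The correct transformed value should be 3746, not 3766.

Step 1: Check each record against the rule
Step 2: Record 505 has amount = 3746
Step 3: Since 3746 >= 2586, the bonus should not have been applied
Step 4: Correct value = 3746, but claimed value = 3766
Conclusion: Record 505 has the error.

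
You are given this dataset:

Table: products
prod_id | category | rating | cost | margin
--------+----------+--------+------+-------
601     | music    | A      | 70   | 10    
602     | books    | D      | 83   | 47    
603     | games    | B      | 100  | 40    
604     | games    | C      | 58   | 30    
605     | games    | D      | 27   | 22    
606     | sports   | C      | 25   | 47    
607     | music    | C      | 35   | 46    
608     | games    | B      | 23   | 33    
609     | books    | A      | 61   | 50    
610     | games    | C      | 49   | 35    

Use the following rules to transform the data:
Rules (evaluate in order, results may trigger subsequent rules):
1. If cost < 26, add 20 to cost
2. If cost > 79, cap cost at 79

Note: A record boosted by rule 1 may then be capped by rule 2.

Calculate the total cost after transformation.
546

Step 1: Apply rule 1 to records with cost < 26
  - 2 records get bonus of 20
  - Of these, 0 records then exceed 79 and get capped
Step 2: Apply rule 2 to records with cost > 79
  - 2 records (original) are capped
Step 3: Calculate final sum = 546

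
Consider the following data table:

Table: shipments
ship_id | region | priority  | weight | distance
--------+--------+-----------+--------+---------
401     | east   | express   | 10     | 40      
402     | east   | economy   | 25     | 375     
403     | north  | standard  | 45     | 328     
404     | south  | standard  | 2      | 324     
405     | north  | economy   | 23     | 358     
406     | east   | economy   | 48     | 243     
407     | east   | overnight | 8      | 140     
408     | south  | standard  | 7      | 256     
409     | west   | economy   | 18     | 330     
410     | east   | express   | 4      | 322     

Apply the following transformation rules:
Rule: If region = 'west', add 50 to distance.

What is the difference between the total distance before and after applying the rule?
50

Step 1: Original sum of distance = 2716
Step 2: 1 records have region = 'west'
Step 3: Each affected record changes by 50
Step 4: Total change = 1 × 50 = 50
Step 5: New sum = 2716 + 50 = 2766
Step 6: Difference = |2766 - 2716| = 50
        (Sum increased by 50)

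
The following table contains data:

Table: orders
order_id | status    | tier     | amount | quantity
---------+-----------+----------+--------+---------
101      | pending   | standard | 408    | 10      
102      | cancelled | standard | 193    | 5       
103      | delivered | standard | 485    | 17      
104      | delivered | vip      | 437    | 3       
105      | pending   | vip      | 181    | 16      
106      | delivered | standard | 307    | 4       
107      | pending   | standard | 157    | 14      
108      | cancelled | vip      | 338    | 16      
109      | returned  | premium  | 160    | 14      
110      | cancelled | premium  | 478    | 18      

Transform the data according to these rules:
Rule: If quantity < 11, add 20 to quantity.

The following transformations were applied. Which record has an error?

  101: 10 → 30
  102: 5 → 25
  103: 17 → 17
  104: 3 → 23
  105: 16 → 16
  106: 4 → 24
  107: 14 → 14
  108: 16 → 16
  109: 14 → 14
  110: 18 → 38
Record 110 has an error. The correct transformed value should be 18, not 38.

Step 1: Check each record against the rule
Step 2: Record 110 has quantity = 18
Step 3: Since 18 >= 11, the bonus should not have been applied
Step 4: Correct value = 18, but claimed value = 38
Conclusion: Record 110 has the error.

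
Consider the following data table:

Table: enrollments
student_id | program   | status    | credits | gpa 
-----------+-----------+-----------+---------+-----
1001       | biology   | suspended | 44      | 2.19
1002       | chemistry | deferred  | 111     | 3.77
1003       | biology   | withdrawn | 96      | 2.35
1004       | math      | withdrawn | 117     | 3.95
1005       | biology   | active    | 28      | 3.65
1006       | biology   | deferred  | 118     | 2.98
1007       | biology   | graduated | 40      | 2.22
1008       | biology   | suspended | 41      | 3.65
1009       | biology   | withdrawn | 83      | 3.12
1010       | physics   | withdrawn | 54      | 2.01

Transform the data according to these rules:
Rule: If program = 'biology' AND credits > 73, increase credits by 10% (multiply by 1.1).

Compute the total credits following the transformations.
761.7

Step 1: Find records where program = 'biology' AND credits > 73
Step 2: 3 records match, summing to 297
Step 3: After multiplier: 297 × 1.1 = 326.7
Step 4: Unaffected records sum: 435
Step 5: Final sum = 326.7 + 435 = 761.7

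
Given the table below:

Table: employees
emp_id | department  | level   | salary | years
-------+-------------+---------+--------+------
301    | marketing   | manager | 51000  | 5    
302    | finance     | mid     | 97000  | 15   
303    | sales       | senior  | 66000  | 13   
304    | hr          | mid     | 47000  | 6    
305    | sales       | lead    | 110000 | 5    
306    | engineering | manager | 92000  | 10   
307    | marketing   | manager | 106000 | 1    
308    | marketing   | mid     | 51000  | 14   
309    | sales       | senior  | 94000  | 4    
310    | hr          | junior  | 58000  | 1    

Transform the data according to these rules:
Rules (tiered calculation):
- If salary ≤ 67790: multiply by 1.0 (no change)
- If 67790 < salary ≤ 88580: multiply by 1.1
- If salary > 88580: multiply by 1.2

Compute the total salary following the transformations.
871800.0

Step 1: Tier 1 (salary ≤ 67790): 5 records, sum = 273000 × 1.0 = 273000.0
Step 2: Tier 2 (67790 < salary ≤ 88580): 0 records, sum = 0 × 1.1 = 0.0
Step 3: Tier 3 (salary > 88580): 5 records, sum = 499000 × 1.2 = 598800.0
Step 4: Final sum = 273000.0 + 0.0 + 598800.0 = 871800.0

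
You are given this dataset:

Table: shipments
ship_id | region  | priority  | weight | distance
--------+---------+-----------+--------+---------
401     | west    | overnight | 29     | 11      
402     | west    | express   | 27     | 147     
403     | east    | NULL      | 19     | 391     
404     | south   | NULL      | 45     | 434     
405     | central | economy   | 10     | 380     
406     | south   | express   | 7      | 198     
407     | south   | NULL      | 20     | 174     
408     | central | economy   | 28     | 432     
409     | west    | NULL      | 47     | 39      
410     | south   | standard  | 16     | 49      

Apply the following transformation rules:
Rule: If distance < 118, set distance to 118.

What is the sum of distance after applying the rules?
2510

Step 1: 3 records have distance < 118
Step 2: These records originally summed to 99
Step 3: After setting to minimum: 3 × 118 = 354
Step 4: Unaffected records sum: 2156
Step 5: Final sum = 354 + 2156 = 2510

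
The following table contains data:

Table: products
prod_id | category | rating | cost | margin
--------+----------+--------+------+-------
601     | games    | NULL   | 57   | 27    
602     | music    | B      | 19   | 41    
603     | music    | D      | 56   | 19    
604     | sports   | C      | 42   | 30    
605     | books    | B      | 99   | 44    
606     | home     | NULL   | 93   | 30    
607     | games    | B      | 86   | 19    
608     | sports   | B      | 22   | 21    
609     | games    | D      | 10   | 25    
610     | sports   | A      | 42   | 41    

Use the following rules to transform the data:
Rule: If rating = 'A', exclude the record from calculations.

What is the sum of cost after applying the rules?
484

Step 1: Identify records where rating = 'A'
Step 2: The excluded records sum to 42
Step 3: Original total cost = 526
Step 4: Remaining total = 526 - 42 = 484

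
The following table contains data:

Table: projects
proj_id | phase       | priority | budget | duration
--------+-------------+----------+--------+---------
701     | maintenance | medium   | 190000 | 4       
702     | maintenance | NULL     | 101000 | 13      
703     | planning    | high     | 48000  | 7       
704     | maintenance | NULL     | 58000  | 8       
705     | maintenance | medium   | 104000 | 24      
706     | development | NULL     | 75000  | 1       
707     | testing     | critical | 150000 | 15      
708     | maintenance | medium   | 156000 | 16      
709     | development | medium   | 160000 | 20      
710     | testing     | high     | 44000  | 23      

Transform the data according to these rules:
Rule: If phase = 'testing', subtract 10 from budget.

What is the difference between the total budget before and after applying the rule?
20

Step 1: Original sum of budget = 1086000
Step 2: 2 records have phase = 'testing'
Step 3: Each affected record changes by -10
Step 4: Total change = 2 × -10 = -20
Step 5: New sum = 1086000 + -20 = 1085980
Step 6: Difference = |1085980 - 1086000| = 20
        (Sum decreased by 20)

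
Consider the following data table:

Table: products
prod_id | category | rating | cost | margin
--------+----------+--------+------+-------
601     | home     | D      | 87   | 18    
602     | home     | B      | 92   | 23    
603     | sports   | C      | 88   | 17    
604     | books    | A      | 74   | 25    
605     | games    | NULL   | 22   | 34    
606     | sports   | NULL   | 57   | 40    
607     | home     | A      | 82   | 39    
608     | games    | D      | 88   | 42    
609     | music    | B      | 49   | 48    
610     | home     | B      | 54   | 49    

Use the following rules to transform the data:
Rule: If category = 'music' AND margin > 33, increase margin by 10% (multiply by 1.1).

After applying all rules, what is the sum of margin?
339.8

Step 1: Find records where category = 'music' AND margin > 33
Step 2: 1 records match, summing to 48
Step 3: After multiplier: 48 × 1.1 = 52.8
Step 4: Unaffected records sum: 287
Step 5: Final sum = 52.8 + 287 = 339.8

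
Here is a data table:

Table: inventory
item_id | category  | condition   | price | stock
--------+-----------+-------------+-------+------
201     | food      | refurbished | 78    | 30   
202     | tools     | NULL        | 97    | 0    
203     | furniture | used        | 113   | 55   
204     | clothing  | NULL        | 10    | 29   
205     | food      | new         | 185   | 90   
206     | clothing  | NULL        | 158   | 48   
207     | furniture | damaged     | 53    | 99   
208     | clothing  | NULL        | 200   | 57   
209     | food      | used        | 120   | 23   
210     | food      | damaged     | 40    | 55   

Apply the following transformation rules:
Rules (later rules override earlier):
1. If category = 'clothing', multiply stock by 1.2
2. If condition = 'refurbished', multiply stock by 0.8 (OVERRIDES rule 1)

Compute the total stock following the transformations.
506.8

Step 1: Rule 2 takes priority for records with condition = 'refurbished'
  - 1 records: 30 × 0.8 = 24.0
Step 2: Rule 1 applies to remaining records with category = 'clothing'
  - 3 records: 134 × 1.2 = 160.8
Step 3: Other records unchanged: 322
Step 4: Final sum = 24.0 + 160.8 + 322 = 506.8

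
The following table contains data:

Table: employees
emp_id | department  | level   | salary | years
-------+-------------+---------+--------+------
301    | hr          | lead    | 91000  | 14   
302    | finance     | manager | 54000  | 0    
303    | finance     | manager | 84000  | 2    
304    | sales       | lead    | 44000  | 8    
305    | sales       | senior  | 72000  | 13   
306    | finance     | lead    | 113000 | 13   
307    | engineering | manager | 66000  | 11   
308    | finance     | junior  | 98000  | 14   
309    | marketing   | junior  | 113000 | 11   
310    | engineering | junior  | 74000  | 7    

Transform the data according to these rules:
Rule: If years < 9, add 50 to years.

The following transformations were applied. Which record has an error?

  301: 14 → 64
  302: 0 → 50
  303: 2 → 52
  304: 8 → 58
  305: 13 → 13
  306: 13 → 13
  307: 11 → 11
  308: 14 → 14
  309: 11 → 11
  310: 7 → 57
Record 301 has an error. The correct transformed value should be 14, not 64.

Step 1: Check each record against the rule
Step 2: Record 301 has years = 14
Step 3: Since 14 >= 9, the bonus should not have been applied
Step 4: Correct value = 14, but claimed value = 64
Conclusion: Record 301 has the error.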